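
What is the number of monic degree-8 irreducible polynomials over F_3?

The number of monic irreducibles of degree 8 over GF(3) is (1/8)·Σ_{d∣8} μ(8/d) 3^d.
Divisors of 8: 1, 2, 4, 8; μ(8/d) for each: 0, 0, -1, 1.
Σ = − 3^4 + 3^8 = 6480.
N = 6480/8 = 810.

810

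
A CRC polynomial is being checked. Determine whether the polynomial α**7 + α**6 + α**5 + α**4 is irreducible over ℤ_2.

No

Write g(α) = α**7 + α**6 + α**5 + α**4.
Check for roots in ℤ_2: g(0) = 0 → root; g(1) = 0 → root.
g(0) = 0, so (α) divides g(α); g is reducible.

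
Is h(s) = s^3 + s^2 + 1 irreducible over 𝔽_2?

Check for roots in 𝔽_2: h(0) = 1; h(1) = 1.
No roots. A degree-3 polynomial over a field with no linear factor is irreducible.

Yes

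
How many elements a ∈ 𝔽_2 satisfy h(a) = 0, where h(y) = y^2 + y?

Evaluate at each of the 2 elements of 𝔽_2:
h(0) = 0 → root; h(1) = 0 → root.
Roots: {0, 1}.

2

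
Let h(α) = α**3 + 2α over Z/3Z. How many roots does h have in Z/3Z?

3

Evaluate at each of the 3 elements of Z/3Z:
h(0) = 0 → root; h(1) = 0 → root; h(2) = 0 → root.
Roots: {0, 1, 2}.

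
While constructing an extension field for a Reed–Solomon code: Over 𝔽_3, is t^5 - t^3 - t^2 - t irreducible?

Write f(t) = t^5 - t^3 - t^2 - t.
Check for roots in 𝔽_3: f(0) = 0 → root; f(1) = 1; f(2) = 0 → root.
f(0) = 0, so (t) divides f(t); f is reducible.

No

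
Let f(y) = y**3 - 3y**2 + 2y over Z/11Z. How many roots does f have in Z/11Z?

Evaluate at each of the 11 elements of Z/11Z:
f(0) = 0 → root; f(1) = 0 → root; f(2) = 0 → root; f(3) = 6; f(4) = 2; f(5) = 5; f(6) = 10; f(7) = 1; f(8) = 6; f(9) = 9; f(10) = 5.
Roots: {0, 1, 2}.

3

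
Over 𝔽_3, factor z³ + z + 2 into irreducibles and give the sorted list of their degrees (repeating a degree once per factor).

1, 2

Write g(z) = z³ + z + 2.
Roots in 𝔽_3: g(0) = 2; g(1) = 1; g(2) = 0 → root.
Linear factors from roots: (z + 1).
Complete factorization: g(z) = (z + 1)·(z² + 2z + 2).
Factor degrees with multiplicity: 1 + 2 = 3.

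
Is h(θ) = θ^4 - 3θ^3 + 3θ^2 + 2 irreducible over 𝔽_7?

Check for roots in 𝔽_7: h(0) = 2; h(1) = 3; h(2) = 6; h(3) = 1; h(4) = 2; h(5) = 5; h(6) = 2.
No roots, so no linear factors.
Degree-2 irreducible divisors: test the 21 monic irreducibles of degree 2 over GF(7).
None of them divide h (all give nonzero remainder).
No irreducible factor of degree ≤ 2 exists, so h is irreducible over GF(7).

Yes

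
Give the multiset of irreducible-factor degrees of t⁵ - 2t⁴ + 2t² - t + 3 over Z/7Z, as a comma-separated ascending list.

Write g(t) = t⁵ - 2t⁴ + 2t² - t + 3.
Complete factorization: g(t) = (t⁵ - 2t⁴ + 2t² - t + 3).
Factor degrees with multiplicity: 5 = 5.

5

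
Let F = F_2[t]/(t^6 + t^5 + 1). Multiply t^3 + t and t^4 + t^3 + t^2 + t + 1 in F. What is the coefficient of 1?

0

Multiply in F_2[t]: (t^3 + t)·(t^4 + t^3 + t^2 + t + 1) = t^7 + t^6 + t^2 + t.
Reduce using t^6 ≡ t^5 + 1 (mod t^6 + t^5 + 1).
Reduced: t^2.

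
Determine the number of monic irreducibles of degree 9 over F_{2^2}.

29120

The number of monic irreducibles of degree 9 over GF(4) is (1/9)·Σ_{d∣9} μ(9/d) 4^d.
Divisors of 9: 1, 3, 9; μ(9/d) for each: 0, -1, 1.
Σ = − 4^3 + 4^9 = 262080.
N = 262080/9 = 29120.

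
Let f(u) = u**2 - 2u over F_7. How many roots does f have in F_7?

2

Evaluate at each of the 7 elements of F_7:
f(0) = 0 → root; f(1) = 6; f(2) = 0 → root; f(3) = 3; f(4) = 1; f(5) = 1; f(6) = 3.
Roots: {0, 2}.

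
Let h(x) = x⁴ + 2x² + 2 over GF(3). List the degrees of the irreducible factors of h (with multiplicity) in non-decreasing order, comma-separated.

Roots in GF(3): h(0) = 2; h(1) = 2; h(2) = 2.
Complete factorization: h(x) = (x⁴ + 2x² + 2).
Factor degrees with multiplicity: 4 = 4.

4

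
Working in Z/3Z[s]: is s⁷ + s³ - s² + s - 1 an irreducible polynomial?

Write g(s) = s⁷ + s³ - s² + s - 1.
Check for roots in Z/3Z: g(0) = 2; g(1) = 1; g(2) = 1.
No roots, so no linear factors.
Monic irreducibles of degree 2 over GF(3): s² + 1, s² + s - 1, s² - s - 1.
None of them divide g (all give nonzero remainder).
Degree-3 irreducible divisors: test the 8 monic irreducibles of degree 3 over GF(3).
None of them divide g (all give nonzero remainder).
No irreducible factor of degree ≤ 3 exists, so g is irreducible over GF(3).

Yes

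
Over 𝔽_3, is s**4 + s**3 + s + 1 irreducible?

Write h(s) = s**4 + s**3 + s + 1.
Check for roots in 𝔽_3: h(0) = 1; h(1) = 1; h(2) = 0 → root.
h(2) = 0, so (s − 2) divides h(s); h is reducible.

No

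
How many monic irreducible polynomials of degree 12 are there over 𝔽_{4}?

Gauss's count: N_{4}(12) = (1/12) Σ_{d|12} μ(12/d)·4^d.
Divisors of 12: 1, 2, 3, 4, 6, 12; μ(12/d) for each: 0, 1, 0, -1, -1, 1.
Σ = 4^2 − 4^4 − 4^6 + 4^12 = 16772880.
N = 16772880/12 = 1397740.

1397740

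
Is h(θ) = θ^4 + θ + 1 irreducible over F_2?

Check for roots in F_2: h(0) = 1; h(1) = 1.
No roots, so no linear factors.
Monic irreducibles of degree 2 over GF(2): θ^2 + θ + 1.
None of them divide h (all give nonzero remainder).
No irreducible factor of degree ≤ 2 exists, so h is irreducible over GF(2).

Yes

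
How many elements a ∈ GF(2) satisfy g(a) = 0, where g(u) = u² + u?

2

Evaluate at each of the 2 elements of GF(2):
g(0) = 0 → root; g(1) = 0 → root.
Roots: {0, 1}.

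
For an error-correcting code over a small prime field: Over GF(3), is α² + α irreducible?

No

Write f(α) = α² + α.
Check for roots in GF(3): f(0) = 0 → root; f(1) = 2; f(2) = 0 → root.
f(0) = 0, so (α) divides f(α); f is reducible.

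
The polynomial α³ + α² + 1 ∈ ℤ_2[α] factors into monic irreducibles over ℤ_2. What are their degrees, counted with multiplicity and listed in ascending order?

3

Write g(α) = α³ + α² + 1.
Roots in ℤ_2: g(0) = 1; g(1) = 1.
Complete factorization: g(α) = (α³ + α² + 1).
Factor degrees with multiplicity: 3 = 3.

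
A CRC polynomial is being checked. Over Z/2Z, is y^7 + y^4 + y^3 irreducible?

No

Write g(y) = y^7 + y^4 + y^3.
Check for roots in Z/2Z: g(0) = 0 → root; g(1) = 1.
g(0) = 0, so (y) divides g(y); g is reducible.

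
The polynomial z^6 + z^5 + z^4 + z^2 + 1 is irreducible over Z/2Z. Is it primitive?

No

Write f(z) = z^6 + z^5 + z^4 + z^2 + 1.
|GF(2^6)^×| = 2^6 − 1 = 63. Prime factorization: 63 = 3^2·7.
f is primitive ⇔ z has order 63 in GF(2)[z]/(f), i.e. z^(63/q) ≠ 1 for each prime q | 63.
z^(21) mod f = 1
z^(9) mod f = z^3 + 1.
Since z^(21) = 1, the order of z divides 21 < 63; not primitive.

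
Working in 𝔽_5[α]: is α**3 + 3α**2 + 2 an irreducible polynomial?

Write h(α) = α**3 + 3α**2 + 2.
Check for roots in 𝔽_5: h(0) = 2; h(1) = 1; h(2) = 2; h(3) = 1; h(4) = 4.
No roots. A degree-3 polynomial over a field with no linear factor is irreducible.

Yes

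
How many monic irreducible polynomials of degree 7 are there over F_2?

The number of monic irreducibles of degree 7 over GF(2) is (1/7)·Σ_{d∣7} μ(7/d) 2^d.
Divisors of 7: 1, 7; μ(7/d) for each: -1, 1.
Σ = − 2^1 + 2^7 = 126.
N = 126/7 = 18.

18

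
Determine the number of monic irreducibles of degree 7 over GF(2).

18

By the necklace-counting formula, N_2(7) = (1/7) Σ_{d|7} μ(7/d)·2^d.
Divisors of 7: 1, 7; μ(7/d) for each: -1, 1.
Σ = − 2^1 + 2^7 = 126.
N = 126/7 = 18.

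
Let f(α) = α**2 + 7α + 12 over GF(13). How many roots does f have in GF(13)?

2

Evaluate at each of the 13 elements of GF(13):
f(0) = 12; f(1) = 7; f(2) = 4; f(3) = 3; f(4) = 4; f(5) = 7; f(6) = 12; f(7) = 6; f(8) = 2; f(9) = 0 → root; f(10) = 0 → root; f(11) = 2; f(12) = 6.
Roots: {9, 10}.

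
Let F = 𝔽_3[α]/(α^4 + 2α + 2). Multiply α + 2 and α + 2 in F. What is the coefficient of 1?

Multiply in 𝔽_3[α]: (α + 2)·(α + 2) = α^2 + α + 1.
Reduced: α^2 + α + 1.

1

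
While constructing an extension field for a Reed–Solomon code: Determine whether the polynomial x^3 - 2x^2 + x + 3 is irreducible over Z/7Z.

Write P(x) = x^3 - 2x^2 + x + 3.
Check for roots in Z/7Z: P(0) = 3; P(1) = 3; P(2) = 5; P(3) = 1; P(4) = 4; P(5) = 6; P(6) = 6.
No roots. A degree-3 polynomial over a field with no linear factor is irreducible.

Yes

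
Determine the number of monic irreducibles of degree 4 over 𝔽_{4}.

60

x^(4^4) − x is the product of all monic irreducibles of degree dividing 4; Möbius inversion gives N = (1/4) Σ μ(4/d)·4^d.
Divisors of 4: 1, 2, 4; μ(4/d) for each: 0, -1, 1.
Σ = − 4^2 + 4^4 = 240.
N = 240/4 = 60.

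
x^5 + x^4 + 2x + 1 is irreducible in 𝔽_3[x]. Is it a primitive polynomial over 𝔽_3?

Yes

Write f(x) = x^5 + x^4 + 2x + 1.
|GF(3^5)^×| = 3^5 − 1 = 242. Prime factorization: 242 = 2·11^2.
f is primitive ⇔ x has order 242 in GF(3)[x]/(f), i.e. x^(242/q) ≠ 1 for each prime q | 242.
x^(121) mod f = 2.
x^(22) mod f = x^3 + 2.
None equal 1, so x has full order 242; f is primitive.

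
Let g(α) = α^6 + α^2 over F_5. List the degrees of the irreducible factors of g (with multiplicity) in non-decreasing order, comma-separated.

Roots in F_5: g(0) = 0 → root; g(1) = 2; g(2) = 3; g(3) = 3; g(4) = 2.
Linear factors from roots: (α).
Complete factorization: g(α) = (α)^2·(α^2 + 2)·(α^2 - 2).
Factor degrees with multiplicity: 1 + 1 + 2 + 2 = 6.

1, 1, 2, 2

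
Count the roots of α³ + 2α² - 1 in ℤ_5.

2

Write f(α) = α³ + 2α² - 1.
Evaluate at each of the 5 elements of ℤ_5:
f(0) = 4; f(1) = 2; f(2) = 0 → root; f(3) = 4; f(4) = 0 → root.
Roots: {2, 4}.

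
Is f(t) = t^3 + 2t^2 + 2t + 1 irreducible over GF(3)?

No

Check for roots in GF(3): f(0) = 1; f(1) = 0 → root; f(2) = 0 → root.
f(1) = 0, so (t − 1) divides f(t); f is reducible.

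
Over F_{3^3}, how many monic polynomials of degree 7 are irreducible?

1494336168

The number of monic irreducibles of degree 7 over GF(27) is (1/7)·Σ_{d∣7} μ(7/d) 27^d.
Divisors of 7: 1, 7; μ(7/d) for each: -1, 1.
Σ = − 27^1 + 27^7 = 10460353176.
N = 10460353176/7 = 1494336168.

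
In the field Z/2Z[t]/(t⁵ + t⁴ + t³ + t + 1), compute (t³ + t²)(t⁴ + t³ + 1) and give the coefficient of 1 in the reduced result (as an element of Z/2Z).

Multiply in Z/2Z[t]: (t³ + t²)·(t⁴ + t³ + 1) = t⁷ + t⁵ + t³ + t².
Reduce using t⁵ ≡ t⁴ + t³ + t + 1 (mod t⁵ + t⁴ + t³ + t + 1).
Reduced: t³ + t² + 1.

1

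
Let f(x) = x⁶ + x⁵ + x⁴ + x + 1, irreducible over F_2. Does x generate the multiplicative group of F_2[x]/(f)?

Yes

|GF(2^6)^×| = 2^6 − 1 = 63. Prime factorization: 63 = 3^2·7.
f is primitive ⇔ x has order 63 in GF(2)[x]/(f), i.e. x^(63/q) ≠ 1 for each prime q | 63.
x^(21) mod f = x⁴ + x³ + 1.
x^(9) mod f = x⁵ + x² + x + 1.
None equal 1, so x has full order 63; f is primitive.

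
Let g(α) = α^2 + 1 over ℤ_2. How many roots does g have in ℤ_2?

Evaluate at each of the 2 elements of ℤ_2:
g(0) = 1; g(1) = 0 → root.
Roots: {1}.

1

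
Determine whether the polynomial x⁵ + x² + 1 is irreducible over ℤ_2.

Yes

Write P(x) = x⁵ + x² + 1.
Check for roots in ℤ_2: P(0) = 1; P(1) = 1.
No roots, so no linear factors.
Monic irreducibles of degree 2 over GF(2): x² + x + 1.
None of them divide P (all give nonzero remainder).
No irreducible factor of degree ≤ 2 exists, so P is irreducible over GF(2).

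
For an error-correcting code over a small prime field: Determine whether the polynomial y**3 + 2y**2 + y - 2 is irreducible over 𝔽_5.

Write P(y) = y**3 + 2y**2 + y - 2.
Check for roots in 𝔽_5: P(0) = 3; P(1) = 2; P(2) = 1; P(3) = 1; P(4) = 3.
No roots. A degree-3 polynomial over a field with no linear factor is irreducible.

Yes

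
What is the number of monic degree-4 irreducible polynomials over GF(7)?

588

Gauss's count: N_{7}(4) = (1/4) Σ_{d|4} μ(4/d)·7^d.
Divisors of 4: 1, 2, 4; μ(4/d) for each: 0, -1, 1.
Σ = − 7^2 + 7^4 = 2352.
N = 2352/4 = 588.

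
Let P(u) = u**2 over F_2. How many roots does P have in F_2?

Evaluate at each of the 2 elements of F_2:
P(0) = 0 → root; P(1) = 1.
Roots: {0}.

1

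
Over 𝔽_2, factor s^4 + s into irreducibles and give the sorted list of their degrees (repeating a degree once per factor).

1, 1, 2

Write f(s) = s^4 + s.
Roots in 𝔽_2: f(0) = 0 → root; f(1) = 0 → root.
Linear factors from roots: (s), (s + 1).
Complete factorization: f(s) = (s)·(s + 1)·(s^2 + s + 1).
Factor degrees with multiplicity: 1 + 1 + 2 = 4.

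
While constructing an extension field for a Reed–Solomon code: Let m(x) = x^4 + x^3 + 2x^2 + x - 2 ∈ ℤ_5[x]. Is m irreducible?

Yes

Check for roots in ℤ_5: m(0) = 3; m(1) = 3; m(2) = 2; m(3) = 2; m(4) = 4.
No roots, so no linear factors.
Degree-2 irreducible divisors: test the 10 monic irreducibles of degree 2 over GF(5).
None of them divide m (all give nonzero remainder).
No irreducible factor of degree ≤ 2 exists, so m is irreducible over GF(5).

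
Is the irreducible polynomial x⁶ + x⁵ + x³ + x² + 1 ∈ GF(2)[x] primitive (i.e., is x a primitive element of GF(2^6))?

Write f(x) = x⁶ + x⁵ + x³ + x² + 1.
|GF(2^6)^×| = 2^6 − 1 = 63. Prime factorization: 63 = 3^2·7.
f is primitive ⇔ x has order 63 in GF(2)[x]/(f), i.e. x^(63/q) ≠ 1 for each prime q | 63.
x^(21) mod f = x⁴ + x² + x + 1.
x^(9) mod f = x² + x.
None equal 1, so x has full order 63; f is primitive.

Yes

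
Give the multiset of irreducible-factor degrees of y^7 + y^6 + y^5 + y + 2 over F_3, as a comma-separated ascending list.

Write g(y) = y^7 + y^6 + y^5 + y + 2.
Roots in F_3: g(0) = 2; g(1) = 0 → root; g(2) = 0 → root.
Linear factors from roots: (y + 2), (y + 1).
Complete factorization: g(y) = (y + 1)·(y + 2)·(y^2 + 2y + 2)·(y^3 + 2y^2 + 2y + 2).
Factor degrees with multiplicity: 1 + 1 + 2 + 3 = 7.

1, 1, 2, 3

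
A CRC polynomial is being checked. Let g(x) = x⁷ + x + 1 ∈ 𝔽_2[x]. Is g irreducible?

Check for roots in 𝔽_2: g(0) = 1; g(1) = 1.
No roots, so no linear factors.
Monic irreducibles of degree 2 over GF(2): x² + x + 1.
None of them divide g (all give nonzero remainder).
Monic irreducibles of degree 3 over GF(2): x³ + x + 1, x³ + x² + 1.
None of them divide g (all give nonzero remainder).
No irreducible factor of degree ≤ 3 exists, so g is irreducible over GF(2).

Yes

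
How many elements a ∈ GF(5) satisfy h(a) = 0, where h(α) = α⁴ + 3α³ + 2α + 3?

Evaluate at each of the 5 elements of GF(5):
h(0) = 3; h(1) = 4; h(2) = 2; h(3) = 1; h(4) = 4.
No element is a root.

0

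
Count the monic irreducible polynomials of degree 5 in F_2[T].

6

The number of monic irreducibles of degree 5 over GF(2) is (1/5)·Σ_{d∣5} μ(5/d) 2^d.
Divisors of 5: 1, 5; μ(5/d) for each: -1, 1.
Σ = − 2^1 + 2^5 = 30.
N = 30/5 = 6.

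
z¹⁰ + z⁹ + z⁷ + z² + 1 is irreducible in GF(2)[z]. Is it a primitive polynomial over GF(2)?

Write f(z) = z¹⁰ + z⁹ + z⁷ + z² + 1.
|GF(2^10)^×| = 2^10 − 1 = 1023. Prime factorization: 1023 = 3·11·31.
f is primitive ⇔ z has order 1023 in GF(2)[z]/(f), i.e. z^(1023/q) ≠ 1 for each prime q | 1023.
z^(341) mod f = z⁸ + z⁵.
z^(93) mod f = 1
z^(33) mod f = z⁹ + 1.
Since z^(93) = 1, the order of z divides 93 < 1023; not primitive.

No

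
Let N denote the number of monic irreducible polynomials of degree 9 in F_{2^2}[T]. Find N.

Gauss's count: N_{4}(9) = (1/9) Σ_{d|9} μ(9/d)·4^d.
Divisors of 9: 1, 3, 9; μ(9/d) for each: 0, -1, 1.
Σ = − 4^3 + 4^9 = 262080.
N = 262080/9 = 29120.

29120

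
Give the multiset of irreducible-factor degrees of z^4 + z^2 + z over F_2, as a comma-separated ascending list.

Write g(z) = z^4 + z^2 + z.
Roots in F_2: g(0) = 0 → root; g(1) = 1.
Linear factors from roots: (z).
Complete factorization: g(z) = (z)·(z^3 + z + 1).
Factor degrees with multiplicity: 1 + 3 = 4.

1, 3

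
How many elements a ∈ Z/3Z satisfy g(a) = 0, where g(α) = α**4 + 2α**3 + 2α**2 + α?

3

Evaluate at each of the 3 elements of Z/3Z:
g(0) = 0 → root; g(1) = 0 → root; g(2) = 0 → root.
Roots: {0, 1, 2}.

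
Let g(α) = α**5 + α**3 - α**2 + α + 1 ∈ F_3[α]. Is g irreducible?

Check for roots in F_3: g(0) = 1; g(1) = 0 → root; g(2) = 0 → root.
g(1) = 0, so (α − 1) divides g(α); g is reducible.

No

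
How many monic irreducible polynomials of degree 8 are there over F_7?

720300

Gauss's count: N_{7}(8) = (1/8) Σ_{d|8} μ(8/d)·7^d.
Divisors of 8: 1, 2, 4, 8; μ(8/d) for each: 0, 0, -1, 1.
Σ = − 7^4 + 7^8 = 5762400.
N = 5762400/8 = 720300.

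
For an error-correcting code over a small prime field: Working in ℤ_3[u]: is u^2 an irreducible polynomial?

No

Write f(u) = u^2.
Check for roots in ℤ_3: f(0) = 0 → root; f(1) = 1; f(2) = 1.
f(0) = 0, so (u) divides f(u); f is reducible.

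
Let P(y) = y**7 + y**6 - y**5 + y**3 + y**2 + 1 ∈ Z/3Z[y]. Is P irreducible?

Yes

Check for roots in Z/3Z: P(0) = 1; P(1) = 1; P(2) = 2.
No roots, so no linear factors.
Monic irreducibles of degree 2 over GF(3): y**2 + 1, y**2 + y - 1, y**2 - y - 1.
None of them divide P (all give nonzero remainder).
Degree-3 irreducible divisors: test the 8 monic irreducibles of degree 3 over GF(3).
None of them divide P (all give nonzero remainder).
No irreducible factor of degree ≤ 3 exists, so P is irreducible over GF(3).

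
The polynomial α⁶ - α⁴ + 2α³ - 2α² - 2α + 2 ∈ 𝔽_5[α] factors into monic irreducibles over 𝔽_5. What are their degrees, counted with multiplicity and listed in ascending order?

Write g(α) = α⁶ - α⁴ + 2α³ - 2α² - 2α + 2.
Roots in 𝔽_5: g(0) = 2; g(1) = 0 → root; g(2) = 4; g(3) = 0 → root; g(4) = 0 → root.
Linear factors from roots: (α - 1), (α + 2), (α + 1).
Complete factorization: g(α) = (α + 1)·(α - 1)·(α + 2)^2·(α² + α + 2).
Factor degrees with multiplicity: 1 + 1 + 1 + 1 + 2 = 6.

1, 1, 1, 1, 2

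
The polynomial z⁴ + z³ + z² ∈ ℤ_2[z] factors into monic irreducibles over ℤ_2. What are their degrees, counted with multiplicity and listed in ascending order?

1, 1, 2

Write g(z) = z⁴ + z³ + z².
Roots in ℤ_2: g(0) = 0 → root; g(1) = 1.
Linear factors from roots: (z).
Complete factorization: g(z) = (z)^2·(z² + z + 1).
Factor degrees with multiplicity: 1 + 1 + 2 = 4.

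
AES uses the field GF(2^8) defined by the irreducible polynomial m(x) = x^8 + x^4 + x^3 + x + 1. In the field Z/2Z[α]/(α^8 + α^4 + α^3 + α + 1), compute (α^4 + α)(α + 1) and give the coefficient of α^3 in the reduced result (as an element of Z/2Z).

0

Multiply in Z/2Z[α]: (α^4 + α)·(α + 1) = α^5 + α^4 + α^2 + α.
Reduced: α^5 + α^4 + α^2 + α.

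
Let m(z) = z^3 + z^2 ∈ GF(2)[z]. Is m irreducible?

No

Check for roots in GF(2): m(0) = 0 → root; m(1) = 0 → root.
m(0) = 0, so (z) divides m(z); m is reducible.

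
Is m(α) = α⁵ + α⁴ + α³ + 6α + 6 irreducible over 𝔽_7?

Check for roots in 𝔽_7: m(0) = 6; m(1) = 1; m(2) = 4; m(3) = 4; m(4) = 2; m(5) = 5; m(6) = 6.
No roots, so no linear factors.
Degree-2 irreducible divisors: test the 21 monic irreducibles of degree 2 over GF(7).
None of them divide m (all give nonzero remainder).
No irreducible factor of degree ≤ 2 exists, so m is irreducible over GF(7).

Yes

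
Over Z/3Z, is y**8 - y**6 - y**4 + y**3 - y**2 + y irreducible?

No

Write h(y) = y**8 - y**6 - y**4 + y**3 - y**2 + y.
Check for roots in Z/3Z: h(0) = 0 → root; h(1) = 0 → root; h(2) = 2.
h(0) = 0, so (y) divides h(y); h is reducible.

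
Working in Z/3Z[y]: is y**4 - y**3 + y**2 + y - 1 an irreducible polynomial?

Yes

Write h(y) = y**4 - y**3 + y**2 + y - 1.
Check for roots in Z/3Z: h(0) = 2; h(1) = 1; h(2) = 1.
No roots, so no linear factors.
Monic irreducibles of degree 2 over GF(3): y**2 + 1, y**2 + y - 1, y**2 - y - 1.
None of them divide h (all give nonzero remainder).
No irreducible factor of degree ≤ 2 exists, so h is irreducible over GF(3).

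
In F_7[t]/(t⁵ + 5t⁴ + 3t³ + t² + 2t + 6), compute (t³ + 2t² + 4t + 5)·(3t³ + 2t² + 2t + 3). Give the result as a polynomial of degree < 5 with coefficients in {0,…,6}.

Multiply in F_7[t]: (t³ + 2t² + 4t + 5)·(3t³ + 2t² + 2t + 3) = 3t⁶ + t⁵ + 4t⁴ + 2t³ + 3t² + t + 1.
Reduce using t⁵ ≡ 2t⁴ + 4t³ + 6t² + 5t + 1 (mod t⁵ + 5t⁴ + 3t³ + t² + 2t + 6).
Reduced: 2t⁴ + 6t³ + 4t² + 4t + 1.

2t^4 + 6t^3 + 4t^2 + 4t + 1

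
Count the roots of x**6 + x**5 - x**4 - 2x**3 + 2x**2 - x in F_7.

Write g(x) = x**6 + x**5 - x**4 - 2x**3 + 2x**2 - x.
Evaluate at each of the 7 elements of F_7:
g(0) = 0 → root; g(1) = 0 → root; g(2) = 0 → root; g(3) = 5; g(4) = 4; g(5) = 0 → root; g(6) = 4.
Roots: {0, 1, 2, 5}.

4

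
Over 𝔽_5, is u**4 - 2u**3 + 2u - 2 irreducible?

Yes

Write h(u) = u**4 - 2u**3 + 2u - 2.
Check for roots in 𝔽_5: h(0) = 3; h(1) = 4; h(2) = 2; h(3) = 1; h(4) = 4.
No roots, so no linear factors.
Degree-2 irreducible divisors: test the 10 monic irreducibles of degree 2 over GF(5).
None of them divide h (all give nonzero remainder).
No irreducible factor of degree ≤ 2 exists, so h is irreducible over GF(5).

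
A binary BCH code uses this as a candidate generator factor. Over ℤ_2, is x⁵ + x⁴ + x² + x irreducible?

No

Write f(x) = x⁵ + x⁴ + x² + x.
Check for roots in ℤ_2: f(0) = 0 → root; f(1) = 0 → root.
f(0) = 0, so (x) divides f(x); f is reducible.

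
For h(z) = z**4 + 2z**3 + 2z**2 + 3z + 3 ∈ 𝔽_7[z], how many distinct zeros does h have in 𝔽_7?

Evaluate at each of the 7 elements of 𝔽_7:
h(0) = 3; h(1) = 4; h(2) = 0 → root; h(3) = 4; h(4) = 4; h(5) = 5; h(6) = 1.
Roots: {2}.

1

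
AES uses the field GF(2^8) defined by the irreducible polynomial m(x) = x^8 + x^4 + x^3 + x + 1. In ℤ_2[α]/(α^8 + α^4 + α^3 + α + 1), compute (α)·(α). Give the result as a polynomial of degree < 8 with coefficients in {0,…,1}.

Multiply in ℤ_2[α]: (α)·(α) = α^2.
Reduced: α^2.

α^2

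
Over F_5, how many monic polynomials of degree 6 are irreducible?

2580

The number of monic irreducibles of degree 6 over GF(5) is (1/6)·Σ_{d∣6} μ(6/d) 5^d.
Divisors of 6: 1, 2, 3, 6; μ(6/d) for each: 1, -1, -1, 1.
Σ = 5^1 − 5^2 − 5^3 + 5^6 = 15480.
N = 15480/6 = 2580.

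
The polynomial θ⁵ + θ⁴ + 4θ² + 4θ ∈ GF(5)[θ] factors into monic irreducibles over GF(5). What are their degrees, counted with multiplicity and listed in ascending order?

1, 1, 1, 2

Write f(θ) = θ⁵ + θ⁴ + 4θ² + 4θ.
Roots in GF(5): f(0) = 0 → root; f(1) = 0 → root; f(2) = 2; f(3) = 2; f(4) = 0 → root.
Linear factors from roots: (θ), (θ + 4), (θ + 1).
Complete factorization: f(θ) = (θ)·(θ + 1)·(θ + 4)·(θ² + θ + 1).
Factor degrees with multiplicity: 1 + 1 + 1 + 2 = 5.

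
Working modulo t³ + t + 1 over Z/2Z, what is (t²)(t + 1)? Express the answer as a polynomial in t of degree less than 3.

t^2 + t + 1

Multiply in Z/2Z[t]: (t²)·(t + 1) = t³ + t².
Reduce using t³ ≡ t + 1 (mod t³ + t + 1).
Reduced: t² + t + 1.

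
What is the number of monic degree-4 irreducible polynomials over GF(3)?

18

x^(3^4) − x is the product of all monic irreducibles of degree dividing 4; Möbius inversion gives N = (1/4) Σ μ(4/d)·3^d.
Divisors of 4: 1, 2, 4; μ(4/d) for each: 0, -1, 1.
Σ = − 3^2 + 3^4 = 72.
N = 72/4 = 18.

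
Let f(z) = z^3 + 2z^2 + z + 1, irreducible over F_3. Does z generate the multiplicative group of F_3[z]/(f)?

|GF(3^3)^×| = 3^3 − 1 = 26. Prime factorization: 26 = 2·13.
f is primitive ⇔ z has order 26 in GF(3)[z]/(f), i.e. z^(26/q) ≠ 1 for each prime q | 26.
z^(13) mod f = 2.
z^(2) mod f = z^2.
None equal 1, so z has full order 26; f is primitive.

Yes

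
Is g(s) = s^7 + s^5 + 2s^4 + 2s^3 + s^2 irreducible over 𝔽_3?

Check for roots in 𝔽_3: g(0) = 0 → root; g(1) = 1; g(2) = 2.
g(0) = 0, so (s) divides g(s); g is reducible.

No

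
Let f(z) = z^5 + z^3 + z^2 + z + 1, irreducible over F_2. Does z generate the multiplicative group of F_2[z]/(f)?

Yes

|GF(2^5)^×| = 2^5 − 1 = 31. Prime factorization: 31 = 31.
f is primitive ⇔ z has order 31 in GF(2)[z]/(f), i.e. z^(31/q) ≠ 1 for each prime q | 31.
z^(1) mod f = z.
None equal 1, so z has full order 31; f is primitive.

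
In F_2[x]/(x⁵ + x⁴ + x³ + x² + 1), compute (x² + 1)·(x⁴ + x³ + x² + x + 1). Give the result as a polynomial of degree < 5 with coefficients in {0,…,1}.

Multiply in F_2[x]: (x² + 1)·(x⁴ + x³ + x² + x + 1) = x⁶ + x⁵ + x + 1.
Reduce using x⁵ ≡ x⁴ + x³ + x² + 1 (mod x⁵ + x⁴ + x³ + x² + 1).
Reduced: x⁴ + x³ + 1.

x^4 + x^3 + 1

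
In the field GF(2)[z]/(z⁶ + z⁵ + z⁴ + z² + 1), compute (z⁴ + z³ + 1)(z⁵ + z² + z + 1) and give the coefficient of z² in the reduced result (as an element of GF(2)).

1

Multiply in GF(2)[z]: (z⁴ + z³ + 1)·(z⁵ + z² + z + 1) = z⁹ + z⁸ + z⁶ + z⁵ + z³ + z² + z + 1.
Reduce using z⁶ ≡ z⁵ + z⁴ + z² + 1 (mod z⁶ + z⁵ + z⁴ + z² + 1).
Reduced: z⁵ + z³ + z² + 1.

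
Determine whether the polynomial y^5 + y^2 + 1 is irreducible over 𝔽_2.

Yes

Write P(y) = y^5 + y^2 + 1.
Check for roots in 𝔽_2: P(0) = 1; P(1) = 1.
No roots, so no linear factors.
Monic irreducibles of degree 2 over GF(2): y^2 + y + 1.
None of them divide P (all give nonzero remainder).
No irreducible factor of degree ≤ 2 exists, so P is irreducible over GF(2).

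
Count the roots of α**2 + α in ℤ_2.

Write f(α) = α**2 + α.
Evaluate at each of the 2 elements of ℤ_2:
f(0) = 0 → root; f(1) = 0 → root.
Roots: {0, 1}.

2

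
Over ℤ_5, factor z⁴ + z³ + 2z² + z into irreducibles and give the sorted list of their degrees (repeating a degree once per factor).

1, 1, 2

Write f(z) = z⁴ + z³ + 2z² + z.
Roots in ℤ_5: f(0) = 0 → root; f(1) = 0 → root; f(2) = 4; f(3) = 4; f(4) = 1.
Linear factors from roots: (z), (z - 1).
Complete factorization: f(z) = (z)·(z - 1)·(z² + 2z - 1).
Factor degrees with multiplicity: 1 + 1 + 2 = 4.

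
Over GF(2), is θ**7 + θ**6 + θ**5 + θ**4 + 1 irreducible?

Write f(θ) = θ**7 + θ**6 + θ**5 + θ**4 + 1.
Check for roots in GF(2): f(0) = 1; f(1) = 1.
No roots, so no linear factors.
Monic irreducibles of degree 2 over GF(2): θ**2 + θ + 1.
None of them divide f (all give nonzero remainder).
Monic irreducibles of degree 3 over GF(2): θ**3 + θ + 1, θ**3 + θ**2 + 1.
None of them divide f (all give nonzero remainder).
No irreducible factor of degree ≤ 3 exists, so f is irreducible over GF(2).

Yes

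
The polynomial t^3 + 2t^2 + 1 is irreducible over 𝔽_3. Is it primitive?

Write f(t) = t^3 + 2t^2 + 1.
|GF(3^3)^×| = 3^3 − 1 = 26. Prime factorization: 26 = 2·13.
f is primitive ⇔ t has order 26 in GF(3)[t]/(f), i.e. t^(26/q) ≠ 1 for each prime q | 26.
t^(13) mod f = 2.
t^(2) mod f = t^2.
None equal 1, so t has full order 26; f is primitive.

Yes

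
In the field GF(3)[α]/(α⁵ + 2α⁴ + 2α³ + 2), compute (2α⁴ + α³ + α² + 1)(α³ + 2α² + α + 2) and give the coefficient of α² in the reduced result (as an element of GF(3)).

0

Multiply in GF(3)[α]: (2α⁴ + α³ + α² + 1)·(α³ + 2α² + α + 2) = 2α⁷ + 2α⁶ + 2α⁵ + α⁴ + α³ + α² + α + 2.
Reduce using α⁵ ≡ α⁴ + α³ + 1 (mod α⁵ + 2α⁴ + 2α³ + 2).
Reduced: α⁴ + 2α + 1.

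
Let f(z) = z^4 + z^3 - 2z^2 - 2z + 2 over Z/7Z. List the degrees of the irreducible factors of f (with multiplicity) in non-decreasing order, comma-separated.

1, 1, 2

Linear factors from roots: (z - 1), (z - 2).
Complete factorization: f(z) = (z - 2)·(z - 1)·(z^2 - 3z + 1).
Factor degrees with multiplicity: 1 + 1 + 2 = 4.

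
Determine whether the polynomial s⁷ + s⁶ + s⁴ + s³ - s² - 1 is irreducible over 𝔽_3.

Yes

Write m(s) = s⁷ + s⁶ + s⁴ + s³ - s² - 1.
Check for roots in 𝔽_3: m(0) = 2; m(1) = 2; m(2) = 1.
No roots, so no linear factors.
Monic irreducibles of degree 2 over GF(3): s² + 1, s² + s - 1, s² - s - 1.
None of them divide m (all give nonzero remainder).
Degree-3 irreducible divisors: test the 8 monic irreducibles of degree 3 over GF(3).
None of them divide m (all give nonzero remainder).
No irreducible factor of degree ≤ 3 exists, so m is irreducible over GF(3).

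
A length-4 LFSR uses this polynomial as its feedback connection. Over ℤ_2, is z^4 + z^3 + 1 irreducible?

Write g(z) = z^4 + z^3 + 1.
Check for roots in ℤ_2: g(0) = 1; g(1) = 1.
No roots, so no linear factors.
Monic irreducibles of degree 2 over GF(2): z^2 + z + 1.
None of them divide g (all give nonzero remainder).
No irreducible factor of degree ≤ 2 exists, so g is irreducible over GF(2).

Yes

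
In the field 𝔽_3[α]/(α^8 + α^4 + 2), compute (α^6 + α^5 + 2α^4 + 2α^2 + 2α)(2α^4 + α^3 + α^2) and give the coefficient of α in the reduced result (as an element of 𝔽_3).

Multiply in 𝔽_3[α]: (α^6 + α^5 + 2α^4 + 2α^2 + 2α)·(2α^4 + α^3 + α^2) = 2α^10 + α^4 + 2α^3.
Reduce using α^8 ≡ 2α^4 + 1 (mod α^8 + α^4 + 2).
Reduced: α^6 + α^4 + 2α^3 + 2α^2.

0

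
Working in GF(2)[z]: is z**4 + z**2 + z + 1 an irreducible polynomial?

No

Write P(z) = z**4 + z**2 + z + 1.
Check for roots in GF(2): P(0) = 1; P(1) = 0 → root.
P(1) = 0, so (z − 1) divides P(z); P is reducible.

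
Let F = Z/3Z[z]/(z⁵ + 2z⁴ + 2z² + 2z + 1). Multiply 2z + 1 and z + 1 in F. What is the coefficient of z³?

Multiply in Z/3Z[z]: (2z + 1)·(z + 1) = 2z² + 1.
Reduced: 2z² + 1.

0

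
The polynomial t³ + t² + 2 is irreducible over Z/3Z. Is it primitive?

Write f(t) = t³ + t² + 2.
|GF(3^3)^×| = 3^3 − 1 = 26. Prime factorization: 26 = 2·13.
f is primitive ⇔ t has order 26 in GF(3)[t]/(f), i.e. t^(26/q) ≠ 1 for each prime q | 26.
t^(13) mod f = 1
t^(2) mod f = t².
Since t^(13) = 1, the order of t divides 13 < 26; not primitive.

No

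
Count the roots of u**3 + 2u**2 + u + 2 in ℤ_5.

2

Write g(u) = u**3 + 2u**2 + u + 2.
Evaluate at each of the 5 elements of ℤ_5:
g(0) = 2; g(1) = 1; g(2) = 0 → root; g(3) = 0 → root; g(4) = 2.
Roots: {2, 3}.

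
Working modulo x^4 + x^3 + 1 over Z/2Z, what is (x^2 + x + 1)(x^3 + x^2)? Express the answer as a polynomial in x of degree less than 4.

Multiply in Z/2Z[x]: (x^2 + x + 1)·(x^3 + x^2) = x^5 + x^2.
Reduce using x^4 ≡ x^3 + 1 (mod x^4 + x^3 + 1).
Reduced: x^3 + x^2 + x + 1.

x^3 + x^2 + x + 1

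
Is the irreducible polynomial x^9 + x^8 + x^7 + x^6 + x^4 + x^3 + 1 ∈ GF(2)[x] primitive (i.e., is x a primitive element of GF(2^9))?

Yes

Write f(x) = x^9 + x^8 + x^7 + x^6 + x^4 + x^3 + 1.
|GF(2^9)^×| = 2^9 − 1 = 511. Prime factorization: 511 = 7·73.
f is primitive ⇔ x has order 511 in GF(2)[x]/(f), i.e. x^(511/q) ≠ 1 for each prime q | 511.
x^(73) mod f = x^8 + x^7 + x^6 + x^3 + x + 1.
x^(7) mod f = x^7.
None equal 1, so x has full order 511; f is primitive.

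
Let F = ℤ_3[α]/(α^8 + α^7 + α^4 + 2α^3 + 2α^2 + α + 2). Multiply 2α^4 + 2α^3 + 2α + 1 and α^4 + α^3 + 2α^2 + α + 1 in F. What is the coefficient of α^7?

Multiply in ℤ_3[α]: (2α^4 + 2α^3 + 2α + 1)·(α^4 + α^3 + 2α^2 + α + 1) = 2α^8 + α^7 + 2α^5 + α^4 + α^3 + α^2 + 1.
Reduce using α^8 ≡ 2α^7 + 2α^4 + α^3 + α^2 + 2α + 1 (mod α^8 + α^7 + α^4 + 2α^3 + 2α^2 + α + 2).
Reduced: 2α^7 + 2α^5 + 2α^4 + α.

2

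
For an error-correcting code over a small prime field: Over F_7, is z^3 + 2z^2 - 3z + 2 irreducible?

Yes

Write f(z) = z^3 + 2z^2 - 3z + 2.
Check for roots in F_7: f(0) = 2; f(1) = 2; f(2) = 5; f(3) = 3; f(4) = 2; f(5) = 1; f(6) = 6.
No roots. A degree-3 polynomial over a field with no linear factor is irreducible.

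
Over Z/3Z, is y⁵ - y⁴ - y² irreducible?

Write f(y) = y⁵ - y⁴ - y².
Check for roots in Z/3Z: f(0) = 0 → root; f(1) = 2; f(2) = 0 → root.
f(0) = 0, so (y) divides f(y); f is reducible.

No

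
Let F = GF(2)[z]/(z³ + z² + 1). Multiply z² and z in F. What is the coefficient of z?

0

Multiply in GF(2)[z]: (z²)·(z) = z³.
Reduce using z³ ≡ z² + 1 (mod z³ + z² + 1).
Reduced: z² + 1.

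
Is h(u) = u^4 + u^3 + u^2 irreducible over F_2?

No

Check for roots in F_2: h(0) = 0 → root; h(1) = 1.
h(0) = 0, so (u) divides h(u); h is reducible.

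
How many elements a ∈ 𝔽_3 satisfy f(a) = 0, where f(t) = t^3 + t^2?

Evaluate at each of the 3 elements of 𝔽_3:
f(0) = 0 → root; f(1) = 2; f(2) = 0 → root.
Roots: {0, 2}.

2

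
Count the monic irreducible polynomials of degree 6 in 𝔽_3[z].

116

x^(3^6) − x is the product of all monic irreducibles of degree dividing 6; Möbius inversion gives N = (1/6) Σ μ(6/d)·3^d.
Divisors of 6: 1, 2, 3, 6; μ(6/d) for each: 1, -1, -1, 1.
Σ = 3^1 − 3^2 − 3^3 + 3^6 = 696.
N = 696/6 = 116.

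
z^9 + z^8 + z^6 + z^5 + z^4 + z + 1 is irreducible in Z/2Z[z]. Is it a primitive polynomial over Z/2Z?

Write f(z) = z^9 + z^8 + z^6 + z^5 + z^4 + z + 1.
|GF(2^9)^×| = 2^9 − 1 = 511. Prime factorization: 511 = 7·73.
f is primitive ⇔ z has order 511 in GF(2)[z]/(f), i.e. z^(511/q) ≠ 1 for each prime q | 511.
z^(73) mod f = z^5 + z^2.
z^(7) mod f = z^7.
None equal 1, so z has full order 511; f is primitive.

Yes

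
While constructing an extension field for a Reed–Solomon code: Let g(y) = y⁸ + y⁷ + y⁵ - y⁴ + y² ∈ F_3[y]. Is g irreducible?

No

Check for roots in F_3: g(0) = 0 → root; g(1) = 0 → root; g(2) = 2.
g(0) = 0, so (y) divides g(y); g is reducible.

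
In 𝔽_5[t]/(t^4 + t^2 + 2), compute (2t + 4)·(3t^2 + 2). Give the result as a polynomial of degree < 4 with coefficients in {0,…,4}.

Multiply in 𝔽_5[t]: (2t + 4)·(3t^2 + 2) = t^3 + 2t^2 + 4t + 3.
Reduced: t^3 + 2t^2 + 4t + 3.

t^3 + 2t^2 + 4t + 3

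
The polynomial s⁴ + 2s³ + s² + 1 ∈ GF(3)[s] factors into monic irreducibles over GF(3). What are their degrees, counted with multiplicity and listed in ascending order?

4

Write f(s) = s⁴ + 2s³ + s² + 1.
Roots in GF(3): f(0) = 1; f(1) = 2; f(2) = 1.
Complete factorization: f(s) = (s⁴ + 2s³ + s² + 1).
Factor degrees with multiplicity: 4 = 4.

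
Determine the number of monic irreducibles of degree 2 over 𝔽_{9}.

36

The number of monic irreducibles of degree 2 over GF(9) is (1/2)·Σ_{d∣2} μ(2/d) 9^d.
Divisors of 2: 1, 2; μ(2/d) for each: -1, 1.
Σ = − 9^1 + 9^2 = 72.
N = 72/2 = 36.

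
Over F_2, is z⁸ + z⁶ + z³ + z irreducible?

No

Write m(z) = z⁸ + z⁶ + z³ + z.
Check for roots in F_2: m(0) = 0 → root; m(1) = 0 → root.
m(0) = 0, so (z) divides m(z); m is reducible.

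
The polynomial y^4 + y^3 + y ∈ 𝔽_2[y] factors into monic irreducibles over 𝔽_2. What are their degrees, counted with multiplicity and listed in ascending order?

1, 3

Write f(y) = y^4 + y^3 + y.
Roots in 𝔽_2: f(0) = 0 → root; f(1) = 1.
Linear factors from roots: (y).
Complete factorization: f(y) = (y)·(y^3 + y^2 + 1).
Factor degrees with multiplicity: 1 + 3 = 4.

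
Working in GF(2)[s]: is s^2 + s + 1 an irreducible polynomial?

Yes

Write g(s) = s^2 + s + 1.
Check for roots in GF(2): g(0) = 1; g(1) = 1.
No roots. A degree-2 polynomial over a field with no linear factor is irreducible.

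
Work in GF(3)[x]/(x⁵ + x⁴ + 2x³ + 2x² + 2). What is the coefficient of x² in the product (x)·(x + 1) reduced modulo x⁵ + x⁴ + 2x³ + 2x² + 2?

1

Multiply in GF(3)[x]: (x)·(x + 1) = x² + x.
Reduced: x² + x.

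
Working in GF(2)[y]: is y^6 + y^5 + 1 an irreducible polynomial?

Write g(y) = y^6 + y^5 + 1.
Check for roots in GF(2): g(0) = 1; g(1) = 1.
No roots, so no linear factors.
Monic irreducibles of degree 2 over GF(2): y^2 + y + 1.
None of them divide g (all give nonzero remainder).
Monic irreducibles of degree 3 over GF(2): y^3 + y + 1, y^3 + y^2 + 1.
None of them divide g (all give nonzero remainder).
No irreducible factor of degree ≤ 3 exists, so g is irreducible over GF(2).

Yes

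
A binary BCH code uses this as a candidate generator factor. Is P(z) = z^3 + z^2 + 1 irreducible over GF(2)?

Yes

Check for roots in GF(2): P(0) = 1; P(1) = 1.
No roots. A degree-3 polynomial over a field with no linear factor is irreducible.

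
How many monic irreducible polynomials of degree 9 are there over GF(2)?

By the necklace-counting formula, N_2(9) = (1/9) Σ_{d|9} μ(9/d)·2^d.
Divisors of 9: 1, 3, 9; μ(9/d) for each: 0, -1, 1.
Σ = − 2^3 + 2^9 = 504.
N = 504/9 = 56.

56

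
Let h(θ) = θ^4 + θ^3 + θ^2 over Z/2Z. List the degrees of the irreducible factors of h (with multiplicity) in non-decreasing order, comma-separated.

1, 1, 2

Roots in Z/2Z: h(0) = 0 → root; h(1) = 1.
Linear factors from roots: (θ).
Complete factorization: h(θ) = (θ)^2·(θ^2 + θ + 1).
Factor degrees with multiplicity: 1 + 1 + 2 = 4.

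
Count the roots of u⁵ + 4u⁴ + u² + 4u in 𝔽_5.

3

Write h(u) = u⁵ + 4u⁴ + u² + 4u.
Evaluate at each of the 5 elements of 𝔽_5:
h(0) = 0 → root; h(1) = 0 → root; h(2) = 3; h(3) = 3; h(4) = 0 → root.
Roots: {0, 1, 4}.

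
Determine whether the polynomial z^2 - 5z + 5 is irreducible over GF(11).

No

Write f(z) = z^2 - 5z + 5.
Check each element of GF(11) for a root: f(0)=5, f(1)=1, f(2)=10, f(3)=10, f(4)=1, f(5)=5, f(6)=0, f(7)=8, f(8)=7, f(9)=8, f(10)=0.
f(6) = 0, so (z − 6) divides f(z); f is reducible.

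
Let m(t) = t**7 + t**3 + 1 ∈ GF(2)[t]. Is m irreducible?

Check for roots in GF(2): m(0) = 1; m(1) = 1.
No roots, so no linear factors.
Monic irreducibles of degree 2 over GF(2): t**2 + t + 1.
None of them divide m (all give nonzero remainder).
Monic irreducibles of degree 3 over GF(2): t**3 + t + 1, t**3 + t**2 + 1.
None of them divide m (all give nonzero remainder).
No irreducible factor of degree ≤ 3 exists, so m is irreducible over GF(2).

Yes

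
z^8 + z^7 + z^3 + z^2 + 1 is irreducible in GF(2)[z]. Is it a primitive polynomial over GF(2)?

Write f(z) = z^8 + z^7 + z^3 + z^2 + 1.
|GF(2^8)^×| = 2^8 − 1 = 255. Prime factorization: 255 = 3·5·17.
f is primitive ⇔ z has order 255 in GF(2)[z]/(f), i.e. z^(255/q) ≠ 1 for each prime q | 255.
z^(85) mod f = z^6 + z^3 + z^2 + z.
z^(51) mod f = z^5 + z^4 + z^2 + 1.
z^(15) mod f = z^7 + z^6 + z^4 + z^3.
None equal 1, so z has full order 255; f is primitive.

Yes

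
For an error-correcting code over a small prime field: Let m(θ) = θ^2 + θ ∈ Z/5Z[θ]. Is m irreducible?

No

Check for roots in Z/5Z: m(0) = 0 → root; m(1) = 2; m(2) = 1; m(3) = 2; m(4) = 0 → root.
m(0) = 0, so (θ) divides m(θ); m is reducible.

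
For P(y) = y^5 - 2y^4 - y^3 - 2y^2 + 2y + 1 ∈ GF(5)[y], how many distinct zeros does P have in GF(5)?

Evaluate at each of the 5 elements of GF(5):
P(0) = 1; P(1) = 4; P(2) = 4; P(3) = 3; P(4) = 0 → root.
Roots: {4}.

1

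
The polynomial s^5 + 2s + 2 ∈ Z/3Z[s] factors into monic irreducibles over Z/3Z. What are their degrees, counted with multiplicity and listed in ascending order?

Write f(s) = s^5 + 2s + 2.
Roots in Z/3Z: f(0) = 2; f(1) = 2; f(2) = 2.
Complete factorization: f(s) = (s^5 + 2s + 2).
Factor degrees with multiplicity: 5 = 5.

5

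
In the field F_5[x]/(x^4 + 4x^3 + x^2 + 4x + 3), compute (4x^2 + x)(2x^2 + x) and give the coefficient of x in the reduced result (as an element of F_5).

Multiply in F_5[x]: (4x^2 + x)·(2x^2 + x) = 3x^4 + x^3 + x^2.
Reduce using x^4 ≡ x^3 + 4x^2 + x + 2 (mod x^4 + 4x^3 + x^2 + 4x + 3).
Reduced: 4x^3 + 3x^2 + 3x + 1.

3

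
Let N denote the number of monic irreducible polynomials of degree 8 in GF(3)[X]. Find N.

Gauss's count: N_{3}(8) = (1/8) Σ_{d|8} μ(8/d)·3^d.
Divisors of 8: 1, 2, 4, 8; μ(8/d) for each: 0, 0, -1, 1.
Σ = − 3^4 + 3^8 = 6480.
N = 6480/8 = 810.

810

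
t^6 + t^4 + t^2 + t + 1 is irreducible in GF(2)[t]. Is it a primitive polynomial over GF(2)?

Write f(t) = t^6 + t^4 + t^2 + t + 1.
|GF(2^6)^×| = 2^6 − 1 = 63. Prime factorization: 63 = 3^2·7.
f is primitive ⇔ t has order 63 in GF(2)[t]/(f), i.e. t^(63/q) ≠ 1 for each prime q | 63.
t^(21) mod f = 1
t^(9) mod f = t^4 + t^2 + t.
Since t^(21) = 1, the order of t divides 21 < 63; not primitive.

No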